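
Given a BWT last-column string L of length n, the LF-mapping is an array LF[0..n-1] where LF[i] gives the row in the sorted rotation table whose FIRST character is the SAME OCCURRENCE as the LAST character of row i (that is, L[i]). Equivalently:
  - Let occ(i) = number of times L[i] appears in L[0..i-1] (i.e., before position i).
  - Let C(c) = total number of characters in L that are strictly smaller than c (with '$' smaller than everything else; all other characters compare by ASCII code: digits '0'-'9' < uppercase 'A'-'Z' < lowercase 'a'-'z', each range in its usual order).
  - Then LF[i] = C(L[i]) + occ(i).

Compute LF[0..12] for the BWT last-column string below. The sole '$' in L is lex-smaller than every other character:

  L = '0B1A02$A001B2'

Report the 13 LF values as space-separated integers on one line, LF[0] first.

Answer: 1 11 5 9 2 7 0 10 3 4 6 12 8

Derivation:
Char counts: '$':1, '0':4, '1':2, '2':2, 'A':2, 'B':2
C (first-col start): C('$')=0, C('0')=1, C('1')=5, C('2')=7, C('A')=9, C('B')=11
L[0]='0': occ=0, LF[0]=C('0')+0=1+0=1
L[1]='B': occ=0, LF[1]=C('B')+0=11+0=11
L[2]='1': occ=0, LF[2]=C('1')+0=5+0=5
L[3]='A': occ=0, LF[3]=C('A')+0=9+0=9
L[4]='0': occ=1, LF[4]=C('0')+1=1+1=2
L[5]='2': occ=0, LF[5]=C('2')+0=7+0=7
L[6]='$': occ=0, LF[6]=C('$')+0=0+0=0
L[7]='A': occ=1, LF[7]=C('A')+1=9+1=10
L[8]='0': occ=2, LF[8]=C('0')+2=1+2=3
L[9]='0': occ=3, LF[9]=C('0')+3=1+3=4
L[10]='1': occ=1, LF[10]=C('1')+1=5+1=6
L[11]='B': occ=1, LF[11]=C('B')+1=11+1=12
L[12]='2': occ=1, LF[12]=C('2')+1=7+1=8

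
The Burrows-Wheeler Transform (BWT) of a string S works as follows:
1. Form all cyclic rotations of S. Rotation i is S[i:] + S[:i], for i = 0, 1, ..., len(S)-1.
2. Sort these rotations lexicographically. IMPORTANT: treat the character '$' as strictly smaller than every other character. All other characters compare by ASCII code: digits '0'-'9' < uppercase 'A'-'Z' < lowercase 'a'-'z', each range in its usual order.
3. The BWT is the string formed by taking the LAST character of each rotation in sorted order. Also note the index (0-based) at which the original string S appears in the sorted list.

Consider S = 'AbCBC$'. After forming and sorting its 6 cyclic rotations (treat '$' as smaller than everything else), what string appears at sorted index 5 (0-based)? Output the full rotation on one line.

Answer: bCBC$A

Derivation:
All 6 rotations (rotation i = S[i:]+S[:i]):
  rot[0] = AbCBC$
  rot[1] = bCBC$A
  rot[2] = CBC$Ab
  rot[3] = BC$AbC
  rot[4] = C$AbCB
  rot[5] = $AbCBC
Sorted (with $ < everything):
  sorted[0] = $AbCBC
  sorted[1] = AbCBC$
  sorted[2] = BC$AbC
  sorted[3] = C$AbCB
  sorted[4] = CBC$Ab
  sorted[5] = bCBC$A
sorted[5] = bCBC$A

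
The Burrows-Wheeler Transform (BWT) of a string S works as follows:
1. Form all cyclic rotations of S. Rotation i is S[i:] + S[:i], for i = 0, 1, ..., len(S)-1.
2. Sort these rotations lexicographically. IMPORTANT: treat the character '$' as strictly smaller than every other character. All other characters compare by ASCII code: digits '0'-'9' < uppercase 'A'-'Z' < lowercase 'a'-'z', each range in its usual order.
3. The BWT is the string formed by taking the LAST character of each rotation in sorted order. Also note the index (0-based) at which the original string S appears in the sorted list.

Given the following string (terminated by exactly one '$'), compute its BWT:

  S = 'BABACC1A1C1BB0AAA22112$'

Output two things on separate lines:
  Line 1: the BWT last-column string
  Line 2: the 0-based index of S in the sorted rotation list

All 23 rotations (rotation i = S[i:]+S[:i]):
  rot[0] = BABACC1A1C1BB0AAA22112$
  rot[1] = ABACC1A1C1BB0AAA22112$B
  rot[2] = BACC1A1C1BB0AAA22112$BA
  rot[3] = ACC1A1C1BB0AAA22112$BAB
  rot[4] = CC1A1C1BB0AAA22112$BABA
  rot[5] = C1A1C1BB0AAA22112$BABAC
  rot[6] = 1A1C1BB0AAA22112$BABACC
  rot[7] = A1C1BB0AAA22112$BABACC1
  rot[8] = 1C1BB0AAA22112$BABACC1A
  rot[9] = C1BB0AAA22112$BABACC1A1
  rot[10] = 1BB0AAA22112$BABACC1A1C
  rot[11] = BB0AAA22112$BABACC1A1C1
  rot[12] = B0AAA22112$BABACC1A1C1B
  rot[13] = 0AAA22112$BABACC1A1C1BB
  rot[14] = AAA22112$BABACC1A1C1BB0
  rot[15] = AA22112$BABACC1A1C1BB0A
  rot[16] = A22112$BABACC1A1C1BB0AA
  rot[17] = 22112$BABACC1A1C1BB0AAA
  rot[18] = 2112$BABACC1A1C1BB0AAA2
  rot[19] = 112$BABACC1A1C1BB0AAA22
  rot[20] = 12$BABACC1A1C1BB0AAA221
  rot[21] = 2$BABACC1A1C1BB0AAA2211
  rot[22] = $BABACC1A1C1BB0AAA22112
Sorted (with $ < everything):
  sorted[0] = $BABACC1A1C1BB0AAA22112  (last char: '2')
  sorted[1] = 0AAA22112$BABACC1A1C1BB  (last char: 'B')
  sorted[2] = 112$BABACC1A1C1BB0AAA22  (last char: '2')
  sorted[3] = 12$BABACC1A1C1BB0AAA221  (last char: '1')
  sorted[4] = 1A1C1BB0AAA22112$BABACC  (last char: 'C')
  sorted[5] = 1BB0AAA22112$BABACC1A1C  (last char: 'C')
  sorted[6] = 1C1BB0AAA22112$BABACC1A  (last char: 'A')
  sorted[7] = 2$BABACC1A1C1BB0AAA2211  (last char: '1')
  sorted[8] = 2112$BABACC1A1C1BB0AAA2  (last char: '2')
  sorted[9] = 22112$BABACC1A1C1BB0AAA  (last char: 'A')
  sorted[10] = A1C1BB0AAA22112$BABACC1  (last char: '1')
  sorted[11] = A22112$BABACC1A1C1BB0AA  (last char: 'A')
  sorted[12] = AA22112$BABACC1A1C1BB0A  (last char: 'A')
  sorted[13] = AAA22112$BABACC1A1C1BB0  (last char: '0')
  sorted[14] = ABACC1A1C1BB0AAA22112$B  (last char: 'B')
  sorted[15] = ACC1A1C1BB0AAA22112$BAB  (last char: 'B')
  sorted[16] = B0AAA22112$BABACC1A1C1B  (last char: 'B')
  sorted[17] = BABACC1A1C1BB0AAA22112$  (last char: '$')
  sorted[18] = BACC1A1C1BB0AAA22112$BA  (last char: 'A')
  sorted[19] = BB0AAA22112$BABACC1A1C1  (last char: '1')
  sorted[20] = C1A1C1BB0AAA22112$BABAC  (last char: 'C')
  sorted[21] = C1BB0AAA22112$BABACC1A1  (last char: '1')
  sorted[22] = CC1A1C1BB0AAA22112$BABA  (last char: 'A')
Last column: 2B21CCA12A1AA0BBB$A1C1A
Original string S is at sorted index 17

Answer: 2B21CCA12A1AA0BBB$A1C1A
17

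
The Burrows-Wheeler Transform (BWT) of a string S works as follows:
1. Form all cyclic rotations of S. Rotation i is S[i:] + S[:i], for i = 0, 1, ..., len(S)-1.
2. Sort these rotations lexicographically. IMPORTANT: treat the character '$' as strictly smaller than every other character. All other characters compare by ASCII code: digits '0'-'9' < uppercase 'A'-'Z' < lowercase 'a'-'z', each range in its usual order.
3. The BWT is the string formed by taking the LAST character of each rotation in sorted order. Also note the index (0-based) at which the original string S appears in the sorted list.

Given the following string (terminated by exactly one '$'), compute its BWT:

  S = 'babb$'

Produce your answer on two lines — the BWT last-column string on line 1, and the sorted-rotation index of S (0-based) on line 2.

All 5 rotations (rotation i = S[i:]+S[:i]):
  rot[0] = babb$
  rot[1] = abb$b
  rot[2] = bb$ba
  rot[3] = b$bab
  rot[4] = $babb
Sorted (with $ < everything):
  sorted[0] = $babb  (last char: 'b')
  sorted[1] = abb$b  (last char: 'b')
  sorted[2] = b$bab  (last char: 'b')
  sorted[3] = babb$  (last char: '$')
  sorted[4] = bb$ba  (last char: 'a')
Last column: bbb$a
Original string S is at sorted index 3

Answer: bbb$a
3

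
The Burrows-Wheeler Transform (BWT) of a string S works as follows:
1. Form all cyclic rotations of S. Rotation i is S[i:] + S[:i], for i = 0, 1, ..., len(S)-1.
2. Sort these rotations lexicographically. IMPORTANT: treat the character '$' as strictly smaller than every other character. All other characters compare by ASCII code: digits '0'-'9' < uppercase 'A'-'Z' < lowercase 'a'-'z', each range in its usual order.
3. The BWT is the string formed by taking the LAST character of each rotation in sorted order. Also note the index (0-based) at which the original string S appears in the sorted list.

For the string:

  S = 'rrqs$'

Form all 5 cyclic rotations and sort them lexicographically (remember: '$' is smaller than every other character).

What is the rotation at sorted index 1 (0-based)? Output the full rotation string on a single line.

Answer: qs$rr

Derivation:
All 5 rotations (rotation i = S[i:]+S[:i]):
  rot[0] = rrqs$
  rot[1] = rqs$r
  rot[2] = qs$rr
  rot[3] = s$rrq
  rot[4] = $rrqs
Sorted (with $ < everything):
  sorted[0] = $rrqs
  sorted[1] = qs$rr
  sorted[2] = rqs$r
  sorted[3] = rrqs$
  sorted[4] = s$rrq
sorted[1] = qs$rr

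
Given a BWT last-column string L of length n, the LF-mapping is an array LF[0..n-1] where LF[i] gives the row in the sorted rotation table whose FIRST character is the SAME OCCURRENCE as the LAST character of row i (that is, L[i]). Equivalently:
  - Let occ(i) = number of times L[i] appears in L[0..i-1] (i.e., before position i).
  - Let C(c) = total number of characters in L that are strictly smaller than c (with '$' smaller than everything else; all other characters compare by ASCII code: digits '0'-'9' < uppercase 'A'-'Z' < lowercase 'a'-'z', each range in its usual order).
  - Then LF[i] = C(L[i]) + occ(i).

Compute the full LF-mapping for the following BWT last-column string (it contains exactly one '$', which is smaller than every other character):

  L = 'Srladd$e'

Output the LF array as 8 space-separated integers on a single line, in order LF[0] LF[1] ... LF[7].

Answer: 1 7 6 2 3 4 0 5

Derivation:
Char counts: '$':1, 'S':1, 'a':1, 'd':2, 'e':1, 'l':1, 'r':1
C (first-col start): C('$')=0, C('S')=1, C('a')=2, C('d')=3, C('e')=5, C('l')=6, C('r')=7
L[0]='S': occ=0, LF[0]=C('S')+0=1+0=1
L[1]='r': occ=0, LF[1]=C('r')+0=7+0=7
L[2]='l': occ=0, LF[2]=C('l')+0=6+0=6
L[3]='a': occ=0, LF[3]=C('a')+0=2+0=2
L[4]='d': occ=0, LF[4]=C('d')+0=3+0=3
L[5]='d': occ=1, LF[5]=C('d')+1=3+1=4
L[6]='$': occ=0, LF[6]=C('$')+0=0+0=0
L[7]='e': occ=0, LF[7]=C('e')+0=5+0=5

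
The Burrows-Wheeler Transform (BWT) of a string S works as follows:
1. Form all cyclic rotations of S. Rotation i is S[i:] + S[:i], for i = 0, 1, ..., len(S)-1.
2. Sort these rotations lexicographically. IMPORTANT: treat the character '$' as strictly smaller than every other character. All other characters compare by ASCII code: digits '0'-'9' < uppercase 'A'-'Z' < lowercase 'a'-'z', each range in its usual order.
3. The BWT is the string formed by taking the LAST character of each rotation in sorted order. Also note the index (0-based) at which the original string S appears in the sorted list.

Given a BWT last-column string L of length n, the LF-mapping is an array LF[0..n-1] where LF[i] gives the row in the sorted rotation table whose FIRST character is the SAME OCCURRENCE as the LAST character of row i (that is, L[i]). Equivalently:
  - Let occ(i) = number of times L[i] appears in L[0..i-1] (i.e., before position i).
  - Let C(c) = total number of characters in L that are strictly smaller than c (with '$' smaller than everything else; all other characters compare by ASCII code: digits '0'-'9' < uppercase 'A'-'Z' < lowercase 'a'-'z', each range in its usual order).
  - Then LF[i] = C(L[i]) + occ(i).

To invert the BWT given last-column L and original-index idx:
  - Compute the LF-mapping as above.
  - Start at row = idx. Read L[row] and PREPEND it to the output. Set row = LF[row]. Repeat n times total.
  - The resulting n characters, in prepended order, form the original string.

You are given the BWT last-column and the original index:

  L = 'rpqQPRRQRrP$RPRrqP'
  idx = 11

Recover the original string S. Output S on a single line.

LF mapping: 15 12 13 5 1 7 8 6 9 16 2 0 10 3 11 17 14 4
Walk LF starting at row 11, prepending L[row]:
  step 1: row=11, L[11]='$', prepend. Next row=LF[11]=0
  step 2: row=0, L[0]='r', prepend. Next row=LF[0]=15
  step 3: row=15, L[15]='r', prepend. Next row=LF[15]=17
  step 4: row=17, L[17]='P', prepend. Next row=LF[17]=4
  step 5: row=4, L[4]='P', prepend. Next row=LF[4]=1
  step 6: row=1, L[1]='p', prepend. Next row=LF[1]=12
  step 7: row=12, L[12]='R', prepend. Next row=LF[12]=10
  step 8: row=10, L[10]='P', prepend. Next row=LF[10]=2
  step 9: row=2, L[2]='q', prepend. Next row=LF[2]=13
  step 10: row=13, L[13]='P', prepend. Next row=LF[13]=3
  step 11: row=3, L[3]='Q', prepend. Next row=LF[3]=5
  step 12: row=5, L[5]='R', prepend. Next row=LF[5]=7
  step 13: row=7, L[7]='Q', prepend. Next row=LF[7]=6
  step 14: row=6, L[6]='R', prepend. Next row=LF[6]=8
  step 15: row=8, L[8]='R', prepend. Next row=LF[8]=9
  step 16: row=9, L[9]='r', prepend. Next row=LF[9]=16
  step 17: row=16, L[16]='q', prepend. Next row=LF[16]=14
  step 18: row=14, L[14]='R', prepend. Next row=LF[14]=11
Reversed output: RqrRRQRQPqPRpPPrr$

Answer: RqrRRQRQPqPRpPPrr$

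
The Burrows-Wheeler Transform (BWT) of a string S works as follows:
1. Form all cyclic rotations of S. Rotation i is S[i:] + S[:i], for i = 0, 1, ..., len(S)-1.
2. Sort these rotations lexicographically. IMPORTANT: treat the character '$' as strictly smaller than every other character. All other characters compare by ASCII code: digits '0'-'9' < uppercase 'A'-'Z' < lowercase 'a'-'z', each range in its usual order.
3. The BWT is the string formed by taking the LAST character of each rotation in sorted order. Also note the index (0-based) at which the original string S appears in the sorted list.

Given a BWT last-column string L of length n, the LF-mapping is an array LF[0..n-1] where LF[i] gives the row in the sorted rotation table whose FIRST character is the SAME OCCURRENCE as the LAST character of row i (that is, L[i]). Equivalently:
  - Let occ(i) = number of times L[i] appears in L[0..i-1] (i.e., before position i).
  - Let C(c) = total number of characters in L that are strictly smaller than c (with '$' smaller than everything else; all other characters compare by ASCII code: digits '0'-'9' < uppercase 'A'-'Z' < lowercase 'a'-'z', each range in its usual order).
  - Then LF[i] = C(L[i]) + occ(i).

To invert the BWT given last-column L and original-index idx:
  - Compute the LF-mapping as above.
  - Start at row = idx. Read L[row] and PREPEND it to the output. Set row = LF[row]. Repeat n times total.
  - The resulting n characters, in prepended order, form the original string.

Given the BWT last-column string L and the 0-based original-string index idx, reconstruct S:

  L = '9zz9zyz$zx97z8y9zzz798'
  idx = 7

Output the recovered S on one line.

LF mapping: 5 13 14 6 15 11 16 0 17 10 7 1 18 3 12 8 19 20 21 2 9 4
Walk LF starting at row 7, prepending L[row]:
  step 1: row=7, L[7]='$', prepend. Next row=LF[7]=0
  step 2: row=0, L[0]='9', prepend. Next row=LF[0]=5
  step 3: row=5, L[5]='y', prepend. Next row=LF[5]=11
  step 4: row=11, L[11]='7', prepend. Next row=LF[11]=1
  step 5: row=1, L[1]='z', prepend. Next row=LF[1]=13
  step 6: row=13, L[13]='8', prepend. Next row=LF[13]=3
  step 7: row=3, L[3]='9', prepend. Next row=LF[3]=6
  step 8: row=6, L[6]='z', prepend. Next row=LF[6]=16
  step 9: row=16, L[16]='z', prepend. Next row=LF[16]=19
  step 10: row=19, L[19]='7', prepend. Next row=LF[19]=2
  step 11: row=2, L[2]='z', prepend. Next row=LF[2]=14
  step 12: row=14, L[14]='y', prepend. Next row=LF[14]=12
  step 13: row=12, L[12]='z', prepend. Next row=LF[12]=18
  step 14: row=18, L[18]='z', prepend. Next row=LF[18]=21
  step 15: row=21, L[21]='8', prepend. Next row=LF[21]=4
  step 16: row=4, L[4]='z', prepend. Next row=LF[4]=15
  step 17: row=15, L[15]='9', prepend. Next row=LF[15]=8
  step 18: row=8, L[8]='z', prepend. Next row=LF[8]=17
  step 19: row=17, L[17]='z', prepend. Next row=LF[17]=20
  step 20: row=20, L[20]='9', prepend. Next row=LF[20]=9
  step 21: row=9, L[9]='x', prepend. Next row=LF[9]=10
  step 22: row=10, L[10]='9', prepend. Next row=LF[10]=7
Reversed output: 9x9zz9z8zzyz7zz98z7y9$

Answer: 9x9zz9z8zzyz7zz98z7y9$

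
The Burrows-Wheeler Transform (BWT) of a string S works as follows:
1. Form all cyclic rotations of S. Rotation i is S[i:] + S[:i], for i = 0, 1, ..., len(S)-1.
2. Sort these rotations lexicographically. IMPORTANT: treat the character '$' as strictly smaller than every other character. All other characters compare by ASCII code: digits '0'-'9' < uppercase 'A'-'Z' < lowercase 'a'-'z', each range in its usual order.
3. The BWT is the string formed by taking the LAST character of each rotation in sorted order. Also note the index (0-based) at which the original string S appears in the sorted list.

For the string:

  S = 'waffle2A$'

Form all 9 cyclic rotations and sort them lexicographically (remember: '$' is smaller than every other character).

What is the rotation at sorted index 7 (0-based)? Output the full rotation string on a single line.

All 9 rotations (rotation i = S[i:]+S[:i]):
  rot[0] = waffle2A$
  rot[1] = affle2A$w
  rot[2] = ffle2A$wa
  rot[3] = fle2A$waf
  rot[4] = le2A$waff
  rot[5] = e2A$waffl
  rot[6] = 2A$waffle
  rot[7] = A$waffle2
  rot[8] = $waffle2A
Sorted (with $ < everything):
  sorted[0] = $waffle2A
  sorted[1] = 2A$waffle
  sorted[2] = A$waffle2
  sorted[3] = affle2A$w
  sorted[4] = e2A$waffl
  sorted[5] = ffle2A$wa
  sorted[6] = fle2A$waf
  sorted[7] = le2A$waff
  sorted[8] = waffle2A$
sorted[7] = le2A$waff

Answer: le2A$waff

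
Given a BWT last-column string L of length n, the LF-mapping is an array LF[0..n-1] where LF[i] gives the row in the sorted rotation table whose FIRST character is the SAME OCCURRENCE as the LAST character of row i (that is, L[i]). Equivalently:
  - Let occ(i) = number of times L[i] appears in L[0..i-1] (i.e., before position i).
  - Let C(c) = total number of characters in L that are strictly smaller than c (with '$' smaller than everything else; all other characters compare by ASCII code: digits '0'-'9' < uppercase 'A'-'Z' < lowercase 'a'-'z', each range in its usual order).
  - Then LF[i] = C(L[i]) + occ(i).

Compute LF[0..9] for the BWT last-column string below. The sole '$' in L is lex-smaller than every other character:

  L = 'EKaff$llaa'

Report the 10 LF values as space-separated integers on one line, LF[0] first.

Answer: 1 2 3 6 7 0 8 9 4 5

Derivation:
Char counts: '$':1, 'E':1, 'K':1, 'a':3, 'f':2, 'l':2
C (first-col start): C('$')=0, C('E')=1, C('K')=2, C('a')=3, C('f')=6, C('l')=8
L[0]='E': occ=0, LF[0]=C('E')+0=1+0=1
L[1]='K': occ=0, LF[1]=C('K')+0=2+0=2
L[2]='a': occ=0, LF[2]=C('a')+0=3+0=3
L[3]='f': occ=0, LF[3]=C('f')+0=6+0=6
L[4]='f': occ=1, LF[4]=C('f')+1=6+1=7
L[5]='$': occ=0, LF[5]=C('$')+0=0+0=0
L[6]='l': occ=0, LF[6]=C('l')+0=8+0=8
L[7]='l': occ=1, LF[7]=C('l')+1=8+1=9
L[8]='a': occ=1, LF[8]=C('a')+1=3+1=4
L[9]='a': occ=2, LF[9]=C('a')+2=3+2=5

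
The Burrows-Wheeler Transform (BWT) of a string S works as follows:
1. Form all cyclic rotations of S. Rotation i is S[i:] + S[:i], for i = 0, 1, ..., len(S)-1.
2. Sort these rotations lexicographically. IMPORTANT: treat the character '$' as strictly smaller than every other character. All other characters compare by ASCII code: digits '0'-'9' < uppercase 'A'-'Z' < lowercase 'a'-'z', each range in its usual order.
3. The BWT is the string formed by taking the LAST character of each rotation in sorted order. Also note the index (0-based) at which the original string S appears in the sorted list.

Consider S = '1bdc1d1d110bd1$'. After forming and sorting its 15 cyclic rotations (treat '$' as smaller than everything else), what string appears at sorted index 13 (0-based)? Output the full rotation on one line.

Answer: d1d110bd1$1bdc1

Derivation:
All 15 rotations (rotation i = S[i:]+S[:i]):
  rot[0] = 1bdc1d1d110bd1$
  rot[1] = bdc1d1d110bd1$1
  rot[2] = dc1d1d110bd1$1b
  rot[3] = c1d1d110bd1$1bd
  rot[4] = 1d1d110bd1$1bdc
  rot[5] = d1d110bd1$1bdc1
  rot[6] = 1d110bd1$1bdc1d
  rot[7] = d110bd1$1bdc1d1
  rot[8] = 110bd1$1bdc1d1d
  rot[9] = 10bd1$1bdc1d1d1
  rot[10] = 0bd1$1bdc1d1d11
  rot[11] = bd1$1bdc1d1d110
  rot[12] = d1$1bdc1d1d110b
  rot[13] = 1$1bdc1d1d110bd
  rot[14] = $1bdc1d1d110bd1
Sorted (with $ < everything):
  sorted[0] = $1bdc1d1d110bd1
  sorted[1] = 0bd1$1bdc1d1d11
  sorted[2] = 1$1bdc1d1d110bd
  sorted[3] = 10bd1$1bdc1d1d1
  sorted[4] = 110bd1$1bdc1d1d
  sorted[5] = 1bdc1d1d110bd1$
  sorted[6] = 1d110bd1$1bdc1d
  sorted[7] = 1d1d110bd1$1bdc
  sorted[8] = bd1$1bdc1d1d110
  sorted[9] = bdc1d1d110bd1$1
  sorted[10] = c1d1d110bd1$1bd
  sorted[11] = d1$1bdc1d1d110b
  sorted[12] = d110bd1$1bdc1d1
  sorted[13] = d1d110bd1$1bdc1
  sorted[14] = dc1d1d110bd1$1b
sorted[13] = d1d110bd1$1bdc1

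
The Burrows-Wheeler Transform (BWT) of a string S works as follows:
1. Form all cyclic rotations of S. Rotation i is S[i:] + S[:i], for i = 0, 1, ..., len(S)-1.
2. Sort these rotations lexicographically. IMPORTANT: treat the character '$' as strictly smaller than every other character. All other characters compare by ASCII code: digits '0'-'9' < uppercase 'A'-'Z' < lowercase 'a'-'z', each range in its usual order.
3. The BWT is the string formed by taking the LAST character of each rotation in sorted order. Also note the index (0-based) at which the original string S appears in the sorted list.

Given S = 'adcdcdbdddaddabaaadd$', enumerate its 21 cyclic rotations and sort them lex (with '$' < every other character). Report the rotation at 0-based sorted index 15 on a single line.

Answer: dcdbdddaddabaaadd$adc

Derivation:
All 21 rotations (rotation i = S[i:]+S[:i]):
  rot[0] = adcdcdbdddaddabaaadd$
  rot[1] = dcdcdbdddaddabaaadd$a
  rot[2] = cdcdbdddaddabaaadd$ad
  rot[3] = dcdbdddaddabaaadd$adc
  rot[4] = cdbdddaddabaaadd$adcd
  rot[5] = dbdddaddabaaadd$adcdc
  rot[6] = bdddaddabaaadd$adcdcd
  rot[7] = dddaddabaaadd$adcdcdb
  rot[8] = ddaddabaaadd$adcdcdbd
  rot[9] = daddabaaadd$adcdcdbdd
  rot[10] = addabaaadd$adcdcdbddd
  rot[11] = ddabaaadd$adcdcdbddda
  rot[12] = dabaaadd$adcdcdbdddad
  rot[13] = abaaadd$adcdcdbdddadd
  rot[14] = baaadd$adcdcdbdddadda
  rot[15] = aaadd$adcdcdbdddaddab
  rot[16] = aadd$adcdcdbdddaddaba
  rot[17] = add$adcdcdbdddaddabaa
  rot[18] = dd$adcdcdbdddaddabaaa
  rot[19] = d$adcdcdbdddaddabaaad
  rot[20] = $adcdcdbdddaddabaaadd
Sorted (with $ < everything):
  sorted[0] = $adcdcdbdddaddabaaadd
  sorted[1] = aaadd$adcdcdbdddaddab
  sorted[2] = aadd$adcdcdbdddaddaba
  sorted[3] = abaaadd$adcdcdbdddadd
  sorted[4] = adcdcdbdddaddabaaadd$
  sorted[5] = add$adcdcdbdddaddabaa
  sorted[6] = addabaaadd$adcdcdbddd
  sorted[7] = baaadd$adcdcdbdddadda
  sorted[8] = bdddaddabaaadd$adcdcd
  sorted[9] = cdbdddaddabaaadd$adcd
  sorted[10] = cdcdbdddaddabaaadd$ad
  sorted[11] = d$adcdcdbdddaddabaaad
  sorted[12] = dabaaadd$adcdcdbdddad
  sorted[13] = daddabaaadd$adcdcdbdd
  sorted[14] = dbdddaddabaaadd$adcdc
  sorted[15] = dcdbdddaddabaaadd$adc
  sorted[16] = dcdcdbdddaddabaaadd$a
  sorted[17] = dd$adcdcdbdddaddabaaa
  sorted[18] = ddabaaadd$adcdcdbddda
  sorted[19] = ddaddabaaadd$adcdcdbd
  sorted[20] = dddaddabaaadd$adcdcdb
sorted[15] = dcdbdddaddabaaadd$adc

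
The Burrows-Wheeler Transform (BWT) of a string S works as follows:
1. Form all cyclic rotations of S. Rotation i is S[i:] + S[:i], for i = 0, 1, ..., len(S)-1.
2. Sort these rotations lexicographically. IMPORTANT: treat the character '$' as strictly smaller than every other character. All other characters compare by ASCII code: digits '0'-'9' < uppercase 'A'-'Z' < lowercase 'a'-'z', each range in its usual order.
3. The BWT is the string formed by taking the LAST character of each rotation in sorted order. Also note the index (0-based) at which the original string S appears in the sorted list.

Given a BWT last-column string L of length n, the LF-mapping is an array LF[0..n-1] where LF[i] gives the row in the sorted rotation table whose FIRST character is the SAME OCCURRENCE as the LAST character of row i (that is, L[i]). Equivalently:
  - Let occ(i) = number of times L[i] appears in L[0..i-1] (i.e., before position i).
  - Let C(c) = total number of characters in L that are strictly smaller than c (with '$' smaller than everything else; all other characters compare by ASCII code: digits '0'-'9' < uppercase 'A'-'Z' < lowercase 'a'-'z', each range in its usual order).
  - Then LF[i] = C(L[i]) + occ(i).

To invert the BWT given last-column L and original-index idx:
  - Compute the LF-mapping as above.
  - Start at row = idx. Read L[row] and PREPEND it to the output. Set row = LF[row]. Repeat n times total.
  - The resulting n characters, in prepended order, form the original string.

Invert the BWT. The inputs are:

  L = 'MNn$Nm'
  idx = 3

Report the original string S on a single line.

Answer: NmnNM$

Derivation:
LF mapping: 1 2 5 0 3 4
Walk LF starting at row 3, prepending L[row]:
  step 1: row=3, L[3]='$', prepend. Next row=LF[3]=0
  step 2: row=0, L[0]='M', prepend. Next row=LF[0]=1
  step 3: row=1, L[1]='N', prepend. Next row=LF[1]=2
  step 4: row=2, L[2]='n', prepend. Next row=LF[2]=5
  step 5: row=5, L[5]='m', prepend. Next row=LF[5]=4
  step 6: row=4, L[4]='N', prepend. Next row=LF[4]=3
Reversed output: NmnNM$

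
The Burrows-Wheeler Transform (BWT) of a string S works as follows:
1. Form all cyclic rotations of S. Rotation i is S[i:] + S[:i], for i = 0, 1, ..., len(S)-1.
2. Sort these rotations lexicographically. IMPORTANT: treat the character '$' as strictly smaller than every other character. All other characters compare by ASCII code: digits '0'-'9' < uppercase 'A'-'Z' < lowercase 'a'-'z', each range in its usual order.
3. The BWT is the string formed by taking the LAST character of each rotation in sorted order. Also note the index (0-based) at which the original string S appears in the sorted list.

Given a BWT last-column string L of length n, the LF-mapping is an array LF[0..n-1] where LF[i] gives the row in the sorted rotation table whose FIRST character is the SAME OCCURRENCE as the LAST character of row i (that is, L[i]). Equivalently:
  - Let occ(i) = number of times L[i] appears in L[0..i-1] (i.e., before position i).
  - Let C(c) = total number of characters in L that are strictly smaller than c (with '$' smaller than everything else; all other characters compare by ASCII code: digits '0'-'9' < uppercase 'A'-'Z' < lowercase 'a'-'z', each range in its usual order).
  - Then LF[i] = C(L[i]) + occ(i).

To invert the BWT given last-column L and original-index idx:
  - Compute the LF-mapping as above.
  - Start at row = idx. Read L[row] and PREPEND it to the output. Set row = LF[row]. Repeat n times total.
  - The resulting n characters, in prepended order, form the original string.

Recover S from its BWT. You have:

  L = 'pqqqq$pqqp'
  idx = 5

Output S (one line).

Answer: qpqpqqqqp$

Derivation:
LF mapping: 1 4 5 6 7 0 2 8 9 3
Walk LF starting at row 5, prepending L[row]:
  step 1: row=5, L[5]='$', prepend. Next row=LF[5]=0
  step 2: row=0, L[0]='p', prepend. Next row=LF[0]=1
  step 3: row=1, L[1]='q', prepend. Next row=LF[1]=4
  step 4: row=4, L[4]='q', prepend. Next row=LF[4]=7
  step 5: row=7, L[7]='q', prepend. Next row=LF[7]=8
  step 6: row=8, L[8]='q', prepend. Next row=LF[8]=9
  step 7: row=9, L[9]='p', prepend. Next row=LF[9]=3
  step 8: row=3, L[3]='q', prepend. Next row=LF[3]=6
  step 9: row=6, L[6]='p', prepend. Next row=LF[6]=2
  step 10: row=2, L[2]='q', prepend. Next row=LF[2]=5
Reversed output: qpqpqqqqp$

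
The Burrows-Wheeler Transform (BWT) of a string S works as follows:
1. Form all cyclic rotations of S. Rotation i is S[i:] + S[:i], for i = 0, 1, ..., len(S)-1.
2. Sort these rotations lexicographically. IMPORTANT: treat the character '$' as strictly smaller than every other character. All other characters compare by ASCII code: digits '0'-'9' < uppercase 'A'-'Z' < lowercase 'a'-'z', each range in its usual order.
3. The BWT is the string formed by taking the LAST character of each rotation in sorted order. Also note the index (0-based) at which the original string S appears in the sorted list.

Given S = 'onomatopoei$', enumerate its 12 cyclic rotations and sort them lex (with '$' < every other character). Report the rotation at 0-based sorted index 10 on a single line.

Answer: poei$onomato

Derivation:
All 12 rotations (rotation i = S[i:]+S[:i]):
  rot[0] = onomatopoei$
  rot[1] = nomatopoei$o
  rot[2] = omatopoei$on
  rot[3] = matopoei$ono
  rot[4] = atopoei$onom
  rot[5] = topoei$onoma
  rot[6] = opoei$onomat
  rot[7] = poei$onomato
  rot[8] = oei$onomatop
  rot[9] = ei$onomatopo
  rot[10] = i$onomatopoe
  rot[11] = $onomatopoei
Sorted (with $ < everything):
  sorted[0] = $onomatopoei
  sorted[1] = atopoei$onom
  sorted[2] = ei$onomatopo
  sorted[3] = i$onomatopoe
  sorted[4] = matopoei$ono
  sorted[5] = nomatopoei$o
  sorted[6] = oei$onomatop
  sorted[7] = omatopoei$on
  sorted[8] = onomatopoei$
  sorted[9] = opoei$onomat
  sorted[10] = poei$onomato
  sorted[11] = topoei$onoma
sorted[10] = poei$onomato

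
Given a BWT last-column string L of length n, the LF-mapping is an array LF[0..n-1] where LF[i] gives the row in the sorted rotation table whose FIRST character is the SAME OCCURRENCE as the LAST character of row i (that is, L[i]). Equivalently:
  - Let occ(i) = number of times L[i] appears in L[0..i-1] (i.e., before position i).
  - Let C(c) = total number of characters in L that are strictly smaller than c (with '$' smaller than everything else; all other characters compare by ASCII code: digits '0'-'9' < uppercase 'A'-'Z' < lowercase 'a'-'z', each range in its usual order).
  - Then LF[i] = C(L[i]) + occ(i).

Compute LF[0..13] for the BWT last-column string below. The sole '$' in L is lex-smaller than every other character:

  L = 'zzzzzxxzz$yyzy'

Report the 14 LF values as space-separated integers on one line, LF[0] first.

Answer: 6 7 8 9 10 1 2 11 12 0 3 4 13 5

Derivation:
Char counts: '$':1, 'x':2, 'y':3, 'z':8
C (first-col start): C('$')=0, C('x')=1, C('y')=3, C('z')=6
L[0]='z': occ=0, LF[0]=C('z')+0=6+0=6
L[1]='z': occ=1, LF[1]=C('z')+1=6+1=7
L[2]='z': occ=2, LF[2]=C('z')+2=6+2=8
L[3]='z': occ=3, LF[3]=C('z')+3=6+3=9
L[4]='z': occ=4, LF[4]=C('z')+4=6+4=10
L[5]='x': occ=0, LF[5]=C('x')+0=1+0=1
L[6]='x': occ=1, LF[6]=C('x')+1=1+1=2
L[7]='z': occ=5, LF[7]=C('z')+5=6+5=11
L[8]='z': occ=6, LF[8]=C('z')+6=6+6=12
L[9]='$': occ=0, LF[9]=C('$')+0=0+0=0
L[10]='y': occ=0, LF[10]=C('y')+0=3+0=3
L[11]='y': occ=1, LF[11]=C('y')+1=3+1=4
L[12]='z': occ=7, LF[12]=C('z')+7=6+7=13
L[13]='y': occ=2, LF[13]=C('y')+2=3+2=5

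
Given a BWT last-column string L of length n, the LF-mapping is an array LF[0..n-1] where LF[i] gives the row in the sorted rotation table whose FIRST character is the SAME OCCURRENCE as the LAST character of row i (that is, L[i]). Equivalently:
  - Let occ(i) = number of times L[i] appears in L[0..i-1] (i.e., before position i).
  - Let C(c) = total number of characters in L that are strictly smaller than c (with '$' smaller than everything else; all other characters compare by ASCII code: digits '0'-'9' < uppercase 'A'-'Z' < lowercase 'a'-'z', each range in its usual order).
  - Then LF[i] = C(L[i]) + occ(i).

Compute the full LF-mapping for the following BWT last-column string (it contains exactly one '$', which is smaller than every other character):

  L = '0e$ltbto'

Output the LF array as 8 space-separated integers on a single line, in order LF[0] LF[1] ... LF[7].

Answer: 1 3 0 4 6 2 7 5

Derivation:
Char counts: '$':1, '0':1, 'b':1, 'e':1, 'l':1, 'o':1, 't':2
C (first-col start): C('$')=0, C('0')=1, C('b')=2, C('e')=3, C('l')=4, C('o')=5, C('t')=6
L[0]='0': occ=0, LF[0]=C('0')+0=1+0=1
L[1]='e': occ=0, LF[1]=C('e')+0=3+0=3
L[2]='$': occ=0, LF[2]=C('$')+0=0+0=0
L[3]='l': occ=0, LF[3]=C('l')+0=4+0=4
L[4]='t': occ=0, LF[4]=C('t')+0=6+0=6
L[5]='b': occ=0, LF[5]=C('b')+0=2+0=2
L[6]='t': occ=1, LF[6]=C('t')+1=6+1=7
L[7]='o': occ=0, LF[7]=C('o')+0=5+0=5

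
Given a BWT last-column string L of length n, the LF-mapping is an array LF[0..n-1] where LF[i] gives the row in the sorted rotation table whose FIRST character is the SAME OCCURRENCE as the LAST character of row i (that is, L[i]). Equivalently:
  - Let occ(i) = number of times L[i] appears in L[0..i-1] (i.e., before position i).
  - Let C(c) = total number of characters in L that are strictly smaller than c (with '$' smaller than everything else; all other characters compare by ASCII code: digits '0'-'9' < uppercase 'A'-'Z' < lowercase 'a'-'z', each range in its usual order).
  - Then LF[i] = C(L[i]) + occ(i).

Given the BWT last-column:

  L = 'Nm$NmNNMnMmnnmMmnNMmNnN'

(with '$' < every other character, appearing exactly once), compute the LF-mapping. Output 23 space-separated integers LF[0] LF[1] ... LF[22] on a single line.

Answer: 5 12 0 6 13 7 8 1 18 2 14 19 20 15 3 16 21 9 4 17 10 22 11

Derivation:
Char counts: '$':1, 'M':4, 'N':7, 'm':6, 'n':5
C (first-col start): C('$')=0, C('M')=1, C('N')=5, C('m')=12, C('n')=18
L[0]='N': occ=0, LF[0]=C('N')+0=5+0=5
L[1]='m': occ=0, LF[1]=C('m')+0=12+0=12
L[2]='$': occ=0, LF[2]=C('$')+0=0+0=0
L[3]='N': occ=1, LF[3]=C('N')+1=5+1=6
L[4]='m': occ=1, LF[4]=C('m')+1=12+1=13
L[5]='N': occ=2, LF[5]=C('N')+2=5+2=7
L[6]='N': occ=3, LF[6]=C('N')+3=5+3=8
L[7]='M': occ=0, LF[7]=C('M')+0=1+0=1
L[8]='n': occ=0, LF[8]=C('n')+0=18+0=18
L[9]='M': occ=1, LF[9]=C('M')+1=1+1=2
L[10]='m': occ=2, LF[10]=C('m')+2=12+2=14
L[11]='n': occ=1, LF[11]=C('n')+1=18+1=19
L[12]='n': occ=2, LF[12]=C('n')+2=18+2=20
L[13]='m': occ=3, LF[13]=C('m')+3=12+3=15
L[14]='M': occ=2, LF[14]=C('M')+2=1+2=3
L[15]='m': occ=4, LF[15]=C('m')+4=12+4=16
L[16]='n': occ=3, LF[16]=C('n')+3=18+3=21
L[17]='N': occ=4, LF[17]=C('N')+4=5+4=9
L[18]='M': occ=3, LF[18]=C('M')+3=1+3=4
L[19]='m': occ=5, LF[19]=C('m')+5=12+5=17
L[20]='N': occ=5, LF[20]=C('N')+5=5+5=10
L[21]='n': occ=4, LF[21]=C('n')+4=18+4=22
L[22]='N': occ=6, LF[22]=C('N')+6=5+6=11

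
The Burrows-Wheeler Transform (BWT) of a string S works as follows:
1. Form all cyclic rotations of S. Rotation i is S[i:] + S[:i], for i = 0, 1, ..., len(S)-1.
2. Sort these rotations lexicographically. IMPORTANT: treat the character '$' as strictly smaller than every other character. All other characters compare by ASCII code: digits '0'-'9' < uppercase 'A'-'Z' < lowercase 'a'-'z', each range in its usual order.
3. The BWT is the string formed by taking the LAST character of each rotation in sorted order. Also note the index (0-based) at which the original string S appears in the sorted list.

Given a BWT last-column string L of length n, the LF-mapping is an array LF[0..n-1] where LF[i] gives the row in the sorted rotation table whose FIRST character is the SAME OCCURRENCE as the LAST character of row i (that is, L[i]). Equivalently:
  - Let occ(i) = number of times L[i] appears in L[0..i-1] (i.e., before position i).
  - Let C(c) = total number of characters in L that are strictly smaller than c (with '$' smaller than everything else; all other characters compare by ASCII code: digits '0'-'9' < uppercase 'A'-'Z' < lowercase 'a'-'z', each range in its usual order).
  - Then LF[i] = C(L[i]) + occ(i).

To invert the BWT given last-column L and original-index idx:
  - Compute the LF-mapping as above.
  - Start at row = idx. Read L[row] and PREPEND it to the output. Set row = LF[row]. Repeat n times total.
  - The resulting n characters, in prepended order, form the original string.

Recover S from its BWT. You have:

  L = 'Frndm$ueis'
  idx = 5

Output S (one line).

LF mapping: 1 7 6 2 5 0 9 3 4 8
Walk LF starting at row 5, prepending L[row]:
  step 1: row=5, L[5]='$', prepend. Next row=LF[5]=0
  step 2: row=0, L[0]='F', prepend. Next row=LF[0]=1
  step 3: row=1, L[1]='r', prepend. Next row=LF[1]=7
  step 4: row=7, L[7]='e', prepend. Next row=LF[7]=3
  step 5: row=3, L[3]='d', prepend. Next row=LF[3]=2
  step 6: row=2, L[2]='n', prepend. Next row=LF[2]=6
  step 7: row=6, L[6]='u', prepend. Next row=LF[6]=9
  step 8: row=9, L[9]='s', prepend. Next row=LF[9]=8
  step 9: row=8, L[8]='i', prepend. Next row=LF[8]=4
  step 10: row=4, L[4]='m', prepend. Next row=LF[4]=5
Reversed output: misunderF$

Answer: misunderF$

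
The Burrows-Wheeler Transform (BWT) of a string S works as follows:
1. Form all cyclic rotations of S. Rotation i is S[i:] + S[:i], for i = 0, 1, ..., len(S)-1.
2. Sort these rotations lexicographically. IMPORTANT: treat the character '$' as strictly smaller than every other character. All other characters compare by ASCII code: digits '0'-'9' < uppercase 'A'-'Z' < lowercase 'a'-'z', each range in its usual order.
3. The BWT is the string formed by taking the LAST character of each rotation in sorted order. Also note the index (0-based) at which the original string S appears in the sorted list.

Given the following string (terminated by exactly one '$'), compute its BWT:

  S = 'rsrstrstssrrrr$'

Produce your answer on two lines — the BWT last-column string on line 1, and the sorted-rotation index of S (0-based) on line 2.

All 15 rotations (rotation i = S[i:]+S[:i]):
  rot[0] = rsrstrstssrrrr$
  rot[1] = srstrstssrrrr$r
  rot[2] = rstrstssrrrr$rs
  rot[3] = strstssrrrr$rsr
  rot[4] = trstssrrrr$rsrs
  rot[5] = rstssrrrr$rsrst
  rot[6] = stssrrrr$rsrstr
  rot[7] = tssrrrr$rsrstrs
  rot[8] = ssrrrr$rsrstrst
  rot[9] = srrrr$rsrstrsts
  rot[10] = rrrr$rsrstrstss
  rot[11] = rrr$rsrstrstssr
  rot[12] = rr$rsrstrstssrr
  rot[13] = r$rsrstrstssrrr
  rot[14] = $rsrstrstssrrrr
Sorted (with $ < everything):
  sorted[0] = $rsrstrstssrrrr  (last char: 'r')
  sorted[1] = r$rsrstrstssrrr  (last char: 'r')
  sorted[2] = rr$rsrstrstssrr  (last char: 'r')
  sorted[3] = rrr$rsrstrstssr  (last char: 'r')
  sorted[4] = rrrr$rsrstrstss  (last char: 's')
  sorted[5] = rsrstrstssrrrr$  (last char: '$')
  sorted[6] = rstrstssrrrr$rs  (last char: 's')
  sorted[7] = rstssrrrr$rsrst  (last char: 't')
  sorted[8] = srrrr$rsrstrsts  (last char: 's')
  sorted[9] = srstrstssrrrr$r  (last char: 'r')
  sorted[10] = ssrrrr$rsrstrst  (last char: 't')
  sorted[11] = strstssrrrr$rsr  (last char: 'r')
  sorted[12] = stssrrrr$rsrstr  (last char: 'r')
  sorted[13] = trstssrrrr$rsrs  (last char: 's')
  sorted[14] = tssrrrr$rsrstrs  (last char: 's')
Last column: rrrrs$stsrtrrss
Original string S is at sorted index 5

Answer: rrrrs$stsrtrrss
5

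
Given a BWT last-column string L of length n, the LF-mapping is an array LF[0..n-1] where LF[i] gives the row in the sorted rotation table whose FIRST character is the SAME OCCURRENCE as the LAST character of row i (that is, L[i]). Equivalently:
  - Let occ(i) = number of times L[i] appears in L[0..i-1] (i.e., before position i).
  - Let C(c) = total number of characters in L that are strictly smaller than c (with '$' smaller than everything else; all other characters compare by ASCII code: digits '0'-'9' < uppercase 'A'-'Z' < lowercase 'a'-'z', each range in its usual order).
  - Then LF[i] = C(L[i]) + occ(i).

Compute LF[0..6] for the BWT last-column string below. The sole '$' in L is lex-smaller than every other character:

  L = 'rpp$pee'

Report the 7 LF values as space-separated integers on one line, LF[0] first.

Char counts: '$':1, 'e':2, 'p':3, 'r':1
C (first-col start): C('$')=0, C('e')=1, C('p')=3, C('r')=6
L[0]='r': occ=0, LF[0]=C('r')+0=6+0=6
L[1]='p': occ=0, LF[1]=C('p')+0=3+0=3
L[2]='p': occ=1, LF[2]=C('p')+1=3+1=4
L[3]='$': occ=0, LF[3]=C('$')+0=0+0=0
L[4]='p': occ=2, LF[4]=C('p')+2=3+2=5
L[5]='e': occ=0, LF[5]=C('e')+0=1+0=1
L[6]='e': occ=1, LF[6]=C('e')+1=1+1=2

Answer: 6 3 4 0 5 1 2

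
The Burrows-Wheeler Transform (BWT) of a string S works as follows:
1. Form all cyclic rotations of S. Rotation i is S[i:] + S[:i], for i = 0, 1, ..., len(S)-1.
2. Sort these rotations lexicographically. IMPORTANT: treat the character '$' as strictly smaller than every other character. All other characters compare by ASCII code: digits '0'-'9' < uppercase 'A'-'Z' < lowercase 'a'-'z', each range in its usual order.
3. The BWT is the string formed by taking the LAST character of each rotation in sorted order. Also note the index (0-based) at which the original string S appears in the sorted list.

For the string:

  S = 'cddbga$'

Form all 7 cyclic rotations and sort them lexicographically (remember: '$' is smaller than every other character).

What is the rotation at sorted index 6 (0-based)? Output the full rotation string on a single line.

All 7 rotations (rotation i = S[i:]+S[:i]):
  rot[0] = cddbga$
  rot[1] = ddbga$c
  rot[2] = dbga$cd
  rot[3] = bga$cdd
  rot[4] = ga$cddb
  rot[5] = a$cddbg
  rot[6] = $cddbga
Sorted (with $ < everything):
  sorted[0] = $cddbga
  sorted[1] = a$cddbg
  sorted[2] = bga$cdd
  sorted[3] = cddbga$
  sorted[4] = dbga$cd
  sorted[5] = ddbga$c
  sorted[6] = ga$cddb
sorted[6] = ga$cddb

Answer: ga$cddb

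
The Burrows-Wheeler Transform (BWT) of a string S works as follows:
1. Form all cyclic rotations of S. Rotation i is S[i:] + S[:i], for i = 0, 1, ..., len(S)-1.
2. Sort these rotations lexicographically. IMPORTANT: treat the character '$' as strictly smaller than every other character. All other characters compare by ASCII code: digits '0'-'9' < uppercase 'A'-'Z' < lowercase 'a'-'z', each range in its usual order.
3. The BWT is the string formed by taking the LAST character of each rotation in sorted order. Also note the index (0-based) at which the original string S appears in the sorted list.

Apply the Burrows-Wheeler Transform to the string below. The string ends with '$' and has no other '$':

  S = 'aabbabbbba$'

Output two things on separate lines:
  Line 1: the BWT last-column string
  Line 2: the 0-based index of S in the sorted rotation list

All 11 rotations (rotation i = S[i:]+S[:i]):
  rot[0] = aabbabbbba$
  rot[1] = abbabbbba$a
  rot[2] = bbabbbba$aa
  rot[3] = babbbba$aab
  rot[4] = abbbba$aabb
  rot[5] = bbbba$aabba
  rot[6] = bbba$aabbab
  rot[7] = bba$aabbabb
  rot[8] = ba$aabbabbb
  rot[9] = a$aabbabbbb
  rot[10] = $aabbabbbba
Sorted (with $ < everything):
  sorted[0] = $aabbabbbba  (last char: 'a')
  sorted[1] = a$aabbabbbb  (last char: 'b')
  sorted[2] = aabbabbbba$  (last char: '$')
  sorted[3] = abbabbbba$a  (last char: 'a')
  sorted[4] = abbbba$aabb  (last char: 'b')
  sorted[5] = ba$aabbabbb  (last char: 'b')
  sorted[6] = babbbba$aab  (last char: 'b')
  sorted[7] = bba$aabbabb  (last char: 'b')
  sorted[8] = bbabbbba$aa  (last char: 'a')
  sorted[9] = bbba$aabbab  (last char: 'b')
  sorted[10] = bbbba$aabba  (last char: 'a')
Last column: ab$abbbbaba
Original string S is at sorted index 2

Answer: ab$abbbbaba
2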